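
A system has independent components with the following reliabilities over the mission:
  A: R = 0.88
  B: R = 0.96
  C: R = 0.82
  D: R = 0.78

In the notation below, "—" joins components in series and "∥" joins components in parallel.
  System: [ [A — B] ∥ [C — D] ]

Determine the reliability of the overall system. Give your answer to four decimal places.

Series (A and B): 0.880000 × 0.960000 = 0.844800
Series (C and D): 0.820000 × 0.780000 = 0.639600
Parallel ([0.844800] and [0.639600]): 1 − (1 − 0.844800)(1 − 0.639600) = 0.9441

0.9441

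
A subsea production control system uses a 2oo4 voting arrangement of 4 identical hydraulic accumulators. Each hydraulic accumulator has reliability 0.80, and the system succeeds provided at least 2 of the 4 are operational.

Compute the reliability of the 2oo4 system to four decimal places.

R = Σ_{i=2}^{4} C(4,i) p^i (1−p)^{4−i} with p = 0.80
C(4,2)·0.80^2·0.20^2 = 0.153600
C(4,3)·0.80^3·0.20^1 = 0.409600
C(4,4)·0.80^4·0.20^0 = 0.409600
Sum = 0.9728

0.9728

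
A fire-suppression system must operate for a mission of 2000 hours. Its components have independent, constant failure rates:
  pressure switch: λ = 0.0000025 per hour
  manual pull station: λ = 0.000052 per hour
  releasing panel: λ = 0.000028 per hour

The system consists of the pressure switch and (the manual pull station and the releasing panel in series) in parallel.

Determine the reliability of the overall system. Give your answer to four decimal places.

0.9993

R(pressure switch) = exp(−0.0000025 × 2000) = 0.995012
R(manual pull station) = exp(−0.000052 × 2000) = 0.901225
R(releasing panel) = exp(−0.000028 × 2000) = 0.945539
Series (manual pull station and releasing panel): 0.901225 × 0.945539 = 0.852143
Parallel (pressure switch and [0.852143]): 1 − (1 − 0.995012)(1 − 0.852143) = 0.9993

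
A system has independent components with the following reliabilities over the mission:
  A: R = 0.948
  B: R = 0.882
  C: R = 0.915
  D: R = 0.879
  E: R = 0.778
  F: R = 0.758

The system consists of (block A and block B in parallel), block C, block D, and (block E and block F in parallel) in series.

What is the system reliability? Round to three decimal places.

Parallel (A and B): 1 − (1 − 0.94800)(1 − 0.88200) = 0.99386
Parallel (E and F): 1 − (1 − 0.77800)(1 − 0.75800) = 0.94628
Series ([0.99386], C, D, and [0.94628]): 0.99386 × 0.91500 × 0.87900 × 0.94628 = 0.756

0.756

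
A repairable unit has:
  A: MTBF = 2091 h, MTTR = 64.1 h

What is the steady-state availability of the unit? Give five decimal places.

0.97026

A(A) = MTBF/(MTBF+MTTR) = 2091/(2091+64.1) = 0.97026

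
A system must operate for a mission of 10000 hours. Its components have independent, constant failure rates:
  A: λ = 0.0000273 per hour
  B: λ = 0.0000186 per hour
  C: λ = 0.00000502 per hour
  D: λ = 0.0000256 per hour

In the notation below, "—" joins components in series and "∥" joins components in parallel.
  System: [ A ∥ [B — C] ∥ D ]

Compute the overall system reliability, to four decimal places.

0.9886

R(A) = exp(−0.0000273 × 10000) = 0.761093
R(B) = exp(−0.0000186 × 10000) = 0.830274
R(C) = exp(−0.00000502 × 10000) = 0.951039
R(D) = exp(−0.0000256 × 10000) = 0.774142
Series (B and C): 0.830274 × 0.951039 = 0.789623
Parallel (A, [0.789623], and D): 1 − (1 − 0.761093)(1 − 0.789623)(1 − 0.774142) = 0.9886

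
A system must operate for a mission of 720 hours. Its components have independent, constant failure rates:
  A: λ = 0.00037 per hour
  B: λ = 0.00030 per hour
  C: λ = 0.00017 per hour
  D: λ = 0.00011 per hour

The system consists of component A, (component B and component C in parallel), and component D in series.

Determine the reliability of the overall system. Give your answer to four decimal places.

R(A) = exp(−0.00037 × 720) = 0.766133
R(B) = exp(−0.00030 × 720) = 0.805735
R(C) = exp(−0.00017 × 720) = 0.884794
R(D) = exp(−0.00011 × 720) = 0.923855
Parallel (B and C): 1 − (1 − 0.805735)(1 − 0.884794) = 0.977620
Series (A, [0.977620], and D): 0.766133 × 0.977620 × 0.923855 = 0.6920

0.6920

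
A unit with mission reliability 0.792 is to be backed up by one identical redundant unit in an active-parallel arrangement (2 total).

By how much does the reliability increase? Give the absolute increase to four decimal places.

0.1647

R_before = 0.792
R_after = 1 − (1 − 0.792)^2 = 0.9567
ΔR = 0.9567 − 0.792 = 0.1647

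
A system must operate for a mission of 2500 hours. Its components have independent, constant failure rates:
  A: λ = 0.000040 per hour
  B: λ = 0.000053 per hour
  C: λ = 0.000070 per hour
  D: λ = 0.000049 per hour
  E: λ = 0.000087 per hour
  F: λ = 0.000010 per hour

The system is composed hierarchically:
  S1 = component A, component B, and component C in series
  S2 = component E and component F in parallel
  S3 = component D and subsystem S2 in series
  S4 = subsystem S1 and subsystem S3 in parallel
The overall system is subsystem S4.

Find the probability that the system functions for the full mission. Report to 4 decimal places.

0.9600

R(A) = exp(−0.000040 × 2500) = 0.904837
R(B) = exp(−0.000053 × 2500) = 0.875903
R(C) = exp(−0.000070 × 2500) = 0.839457
R(D) = exp(−0.000049 × 2500) = 0.884706
R(E) = exp(−0.000087 × 2500) = 0.804528
R(F) = exp(−0.000010 × 2500) = 0.975310
Series (A, B, and C): 0.904837 × 0.875903 × 0.839457 = 0.665311
Parallel (E and F): 1 − (1 − 0.804528)(1 − 0.975310) = 0.995174
Series (D and [0.995174]): 0.884706 × 0.995174 = 0.880436
Parallel ([0.665311] and [0.880436]): 1 − (1 − 0.665311)(1 − 0.880436) = 0.9600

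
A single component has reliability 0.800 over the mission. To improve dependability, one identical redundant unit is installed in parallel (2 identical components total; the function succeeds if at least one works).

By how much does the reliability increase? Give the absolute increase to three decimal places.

0.160

R_before = 0.800
R_after = 1 − (1 − 0.800)^2 = 0.960
ΔR = 0.960 − 0.800 = 0.160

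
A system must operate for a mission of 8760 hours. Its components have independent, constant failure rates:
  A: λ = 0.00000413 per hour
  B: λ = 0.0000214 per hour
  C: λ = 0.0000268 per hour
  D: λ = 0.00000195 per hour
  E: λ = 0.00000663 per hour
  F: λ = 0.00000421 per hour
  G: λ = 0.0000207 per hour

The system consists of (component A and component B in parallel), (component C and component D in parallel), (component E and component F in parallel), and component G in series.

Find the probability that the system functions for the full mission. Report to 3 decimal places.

R(A) = exp(−0.00000413 × 8760) = 0.96447
R(B) = exp(−0.0000214 × 8760) = 0.82906
R(C) = exp(−0.0000268 × 8760) = 0.79075
R(D) = exp(−0.00000195 × 8760) = 0.98306
R(E) = exp(−0.00000663 × 8760) = 0.94358
R(F) = exp(−0.00000421 × 8760) = 0.96379
R(G) = exp(−0.0000207 × 8760) = 0.83416
Parallel (A and B): 1 − (1 − 0.96447)(1 − 0.82906) = 0.99393
Parallel (C and D): 1 − (1 − 0.79075)(1 − 0.98306) = 0.99646
Parallel (E and F): 1 − (1 − 0.94358)(1 − 0.96379) = 0.99796
Series ([0.99393], [0.99646], [0.99796], and G): 0.99393 × 0.99646 × 0.99796 × 0.83416 = 0.824

0.824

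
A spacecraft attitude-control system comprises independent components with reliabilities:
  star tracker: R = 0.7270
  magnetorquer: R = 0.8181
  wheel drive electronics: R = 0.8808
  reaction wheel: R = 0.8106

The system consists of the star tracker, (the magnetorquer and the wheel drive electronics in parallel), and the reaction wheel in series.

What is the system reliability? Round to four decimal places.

Parallel (magnetorquer and wheel drive electronics): 1 − (1 − 0.818100)(1 − 0.880800) = 0.978318
Series (star tracker, [0.978318], and reaction wheel): 0.727000 × 0.978318 × 0.810600 = 0.5765

0.5765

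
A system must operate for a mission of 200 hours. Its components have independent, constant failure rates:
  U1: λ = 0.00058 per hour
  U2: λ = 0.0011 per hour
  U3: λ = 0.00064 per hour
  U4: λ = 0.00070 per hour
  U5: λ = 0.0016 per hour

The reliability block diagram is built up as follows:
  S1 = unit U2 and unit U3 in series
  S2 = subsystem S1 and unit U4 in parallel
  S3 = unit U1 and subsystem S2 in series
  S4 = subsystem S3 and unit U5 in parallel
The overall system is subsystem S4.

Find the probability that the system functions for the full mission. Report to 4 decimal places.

0.9606

R(U1) = exp(−0.00058 × 200) = 0.890475
R(U2) = exp(−0.0011 × 200) = 0.802519
R(U3) = exp(−0.00064 × 200) = 0.879853
R(U4) = exp(−0.00070 × 200) = 0.869358
R(U5) = exp(−0.0016 × 200) = 0.726149
Series (U2 and U3): 0.802519 × 0.879853 = 0.706099
Parallel ([0.706099] and U4): 1 − (1 − 0.706099)(1 − 0.869358) = 0.961604
Series (U1 and [0.961604]): 0.890475 × 0.961604 = 0.856284
Parallel ([0.856284] and U5): 1 − (1 − 0.856284)(1 − 0.726149) = 0.9606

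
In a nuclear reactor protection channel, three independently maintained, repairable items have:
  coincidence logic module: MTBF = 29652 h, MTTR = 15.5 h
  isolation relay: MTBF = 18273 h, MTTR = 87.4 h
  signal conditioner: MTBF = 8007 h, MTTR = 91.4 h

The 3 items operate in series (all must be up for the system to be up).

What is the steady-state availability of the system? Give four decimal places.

A(coincidence logic module) = MTBF/(MTBF+MTTR) = 29652/(29652+15.5) = 0.999478
A(isolation relay) = MTBF/(MTBF+MTTR) = 18273/(18273+87.4) = 0.995240
A(signal conditioner) = MTBF/(MTBF+MTTR) = 8007/(8007+91.4) = 0.988714
Series availability: 0.999478 × 0.995240 × 0.988714 = 0.9835

0.9835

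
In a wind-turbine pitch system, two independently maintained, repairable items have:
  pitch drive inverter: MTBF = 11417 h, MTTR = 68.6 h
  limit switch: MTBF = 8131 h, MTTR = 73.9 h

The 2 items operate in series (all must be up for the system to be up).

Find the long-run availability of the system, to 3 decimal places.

A(pitch drive inverter) = MTBF/(MTBF+MTTR) = 11417/(11417+68.6) = 0.994027
A(limit switch) = MTBF/(MTBF+MTTR) = 8131/(8131+73.9) = 0.990993
Series availability: 0.994027 × 0.990993 = 0.985

0.985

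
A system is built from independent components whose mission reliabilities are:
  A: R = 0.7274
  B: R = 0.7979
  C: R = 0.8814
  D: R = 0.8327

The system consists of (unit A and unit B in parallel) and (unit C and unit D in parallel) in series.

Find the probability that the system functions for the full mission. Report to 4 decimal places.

0.9262

Parallel (A and B): 1 − (1 − 0.727400)(1 − 0.797900) = 0.944908
Parallel (C and D): 1 − (1 − 0.881400)(1 − 0.832700) = 0.980158
Series ([0.944908] and [0.980158]): 0.944908 × 0.980158 = 0.9262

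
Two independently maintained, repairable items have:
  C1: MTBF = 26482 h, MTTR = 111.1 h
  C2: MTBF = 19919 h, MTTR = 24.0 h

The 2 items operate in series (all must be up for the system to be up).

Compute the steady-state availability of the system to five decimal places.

A(C1) = MTBF/(MTBF+MTTR) = 26482/(26482+111.1) = 0.995822
A(C2) = MTBF/(MTBF+MTTR) = 19919/(19919+24.0) = 0.998797
Series availability: 0.995822 × 0.998797 = 0.99462

0.99462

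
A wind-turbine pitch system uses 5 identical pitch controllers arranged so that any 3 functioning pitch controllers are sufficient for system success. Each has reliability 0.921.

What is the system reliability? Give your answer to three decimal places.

0.996

R = Σ_{i=3}^{5} C(5,i) p^i (1−p)^{5−i} with p = 0.921
C(5,3)·0.921^3·0.079^2 = 0.04876
C(5,4)·0.921^4·0.079^1 = 0.28421
C(5,5)·0.921^5·0.079^0 = 0.66267
Sum = 0.996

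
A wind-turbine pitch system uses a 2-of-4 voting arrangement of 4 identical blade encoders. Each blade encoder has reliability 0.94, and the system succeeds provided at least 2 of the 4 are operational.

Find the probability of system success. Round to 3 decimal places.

0.999

R = Σ_{i=2}^{4} C(4,i) p^i (1−p)^{4−i} with p = 0.94
C(4,2)·0.94^2·0.06^2 = 0.01909
C(4,3)·0.94^3·0.06^1 = 0.19934
C(4,4)·0.94^4·0.06^0 = 0.78075
Sum = 0.999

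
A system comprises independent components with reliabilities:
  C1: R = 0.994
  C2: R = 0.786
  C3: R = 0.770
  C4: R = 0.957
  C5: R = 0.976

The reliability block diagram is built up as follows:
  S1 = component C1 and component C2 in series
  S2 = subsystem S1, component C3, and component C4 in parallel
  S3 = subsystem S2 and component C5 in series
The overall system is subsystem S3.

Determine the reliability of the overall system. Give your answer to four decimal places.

Series (C1 and C2): 0.994000 × 0.786000 = 0.781284
Parallel ([0.781284], C3, and C4): 1 − (1 − 0.781284)(1 − 0.770000)(1 − 0.957000) = 0.997837
Series ([0.997837] and C5): 0.997837 × 0.976000 = 0.9739

0.9739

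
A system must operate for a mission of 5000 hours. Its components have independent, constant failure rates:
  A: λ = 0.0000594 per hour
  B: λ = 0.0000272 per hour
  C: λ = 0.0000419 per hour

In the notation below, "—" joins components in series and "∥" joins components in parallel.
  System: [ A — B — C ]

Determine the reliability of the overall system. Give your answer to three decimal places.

0.526

R(A) = exp(−0.0000594 × 5000) = 0.74304
R(B) = exp(−0.0000272 × 5000) = 0.87284
R(C) = exp(−0.0000419 × 5000) = 0.81099
Series (A, B, and C): 0.74304 × 0.87284 × 0.81099 = 0.526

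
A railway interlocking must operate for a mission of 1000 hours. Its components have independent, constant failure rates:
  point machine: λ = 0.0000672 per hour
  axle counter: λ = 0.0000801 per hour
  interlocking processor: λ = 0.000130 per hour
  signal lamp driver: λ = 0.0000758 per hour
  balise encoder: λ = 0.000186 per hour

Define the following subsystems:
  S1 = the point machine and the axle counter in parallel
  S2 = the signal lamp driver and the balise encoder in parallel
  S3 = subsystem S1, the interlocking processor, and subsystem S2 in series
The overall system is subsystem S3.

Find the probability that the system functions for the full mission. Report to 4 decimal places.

R(point machine) = exp(−0.0000672 × 1000) = 0.935008
R(axle counter) = exp(−0.0000801 × 1000) = 0.923024
R(interlocking processor) = exp(−0.000130 × 1000) = 0.878095
R(signal lamp driver) = exp(−0.0000758 × 1000) = 0.927002
R(balise encoder) = exp(−0.000186 × 1000) = 0.830274
Parallel (point machine and axle counter): 1 − (1 − 0.935008)(1 − 0.923024) = 0.994997
Parallel (signal lamp driver and balise encoder): 1 − (1 − 0.927002)(1 − 0.830274) = 0.987610
Series ([0.994997], interlocking processor, and [0.987610]): 0.994997 × 0.878095 × 0.987610 = 0.8629

0.8629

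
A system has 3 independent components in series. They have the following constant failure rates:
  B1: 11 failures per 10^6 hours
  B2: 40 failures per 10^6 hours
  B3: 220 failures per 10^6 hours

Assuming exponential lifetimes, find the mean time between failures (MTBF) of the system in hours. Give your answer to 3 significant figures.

Series of exponential components: λ_sys = Σ λ_i
λ_sys = 0.000011 + 0.000040 + 0.00022 = 2.7100e-04 /h
MTBF = 1 / λ_sys = 3690 h

3690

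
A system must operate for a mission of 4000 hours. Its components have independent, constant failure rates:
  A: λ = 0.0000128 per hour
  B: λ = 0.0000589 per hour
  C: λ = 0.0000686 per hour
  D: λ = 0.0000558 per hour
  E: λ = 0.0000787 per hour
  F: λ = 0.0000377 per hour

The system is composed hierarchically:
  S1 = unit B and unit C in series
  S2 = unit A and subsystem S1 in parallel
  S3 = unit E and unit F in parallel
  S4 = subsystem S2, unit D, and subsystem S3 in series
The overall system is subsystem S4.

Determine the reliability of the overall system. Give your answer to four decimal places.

R(A) = exp(−0.0000128 × 4000) = 0.950089
R(B) = exp(−0.0000589 × 4000) = 0.790097
R(C) = exp(−0.0000686 × 4000) = 0.760028
R(D) = exp(−0.0000558 × 4000) = 0.799955
R(E) = exp(−0.0000787 × 4000) = 0.729935
R(F) = exp(−0.0000377 × 4000) = 0.860020
Series (B and C): 0.790097 × 0.760028 = 0.600496
Parallel (A and [0.600496]): 1 − (1 − 0.950089)(1 − 0.600496) = 0.980060
Parallel (E and F): 1 − (1 − 0.729935)(1 − 0.860020) = 0.962196
Series ([0.980060], D, and [0.962196]): 0.980060 × 0.799955 × 0.962196 = 0.7544

0.7544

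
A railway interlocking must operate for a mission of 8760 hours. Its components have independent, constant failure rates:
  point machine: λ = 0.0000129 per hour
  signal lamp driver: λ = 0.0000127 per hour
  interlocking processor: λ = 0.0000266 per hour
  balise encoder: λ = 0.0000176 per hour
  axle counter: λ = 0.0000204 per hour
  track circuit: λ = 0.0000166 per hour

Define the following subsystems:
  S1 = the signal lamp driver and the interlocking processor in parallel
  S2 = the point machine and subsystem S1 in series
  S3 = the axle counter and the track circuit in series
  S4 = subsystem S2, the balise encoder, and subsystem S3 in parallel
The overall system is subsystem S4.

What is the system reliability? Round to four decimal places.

R(point machine) = exp(−0.0000129 × 8760) = 0.893147
R(signal lamp driver) = exp(−0.0000127 × 8760) = 0.894713
R(interlocking processor) = exp(−0.0000266 × 8760) = 0.792141
R(balise encoder) = exp(−0.0000176 × 8760) = 0.857121
R(axle counter) = exp(−0.0000204 × 8760) = 0.836353
R(track circuit) = exp(−0.0000166 × 8760) = 0.864663
Parallel (signal lamp driver and interlocking processor): 1 − (1 − 0.894713)(1 − 0.792141) = 0.978115
Series (point machine and [0.978115]): 0.893147 × 0.978115 = 0.873600
Series (axle counter and track circuit): 0.836353 × 0.864663 = 0.723163
Parallel ([0.873600], balise encoder, and [0.723163]): 1 − (1 − 0.873600)(1 − 0.857121)(1 − 0.723163) = 0.9950

0.9950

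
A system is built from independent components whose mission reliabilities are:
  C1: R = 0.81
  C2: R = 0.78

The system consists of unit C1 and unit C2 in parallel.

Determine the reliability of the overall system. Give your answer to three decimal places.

Parallel (C1 and C2): 1 − (1 − 0.81000)(1 − 0.78000) = 0.958

0.958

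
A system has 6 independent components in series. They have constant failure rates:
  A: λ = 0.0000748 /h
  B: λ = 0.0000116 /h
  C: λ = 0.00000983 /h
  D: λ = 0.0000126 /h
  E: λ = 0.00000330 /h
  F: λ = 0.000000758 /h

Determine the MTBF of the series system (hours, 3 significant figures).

Series of exponential components: λ_sys = Σ λ_i
λ_sys = 0.0000748 + 0.0000116 + 0.00000983 + 0.0000126 + 0.00000330 + 0.000000758 = 1.1289e-04 /h
MTBF = 1 / λ_sys = 8860 h

8860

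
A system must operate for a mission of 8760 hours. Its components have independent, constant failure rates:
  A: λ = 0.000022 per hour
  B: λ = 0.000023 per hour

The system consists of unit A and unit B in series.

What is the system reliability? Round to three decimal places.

0.674

R(A) = exp(−0.000022 × 8760) = 0.82471
R(B) = exp(−0.000023 × 8760) = 0.81752
Series (A and B): 0.82471 × 0.81752 = 0.674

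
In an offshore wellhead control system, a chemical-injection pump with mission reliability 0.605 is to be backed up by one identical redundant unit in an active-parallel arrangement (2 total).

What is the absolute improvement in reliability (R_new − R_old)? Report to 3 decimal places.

0.239

R_before = 0.605
R_after = 1 − (1 − 0.605)^2 = 0.844
ΔR = 0.844 − 0.605 = 0.239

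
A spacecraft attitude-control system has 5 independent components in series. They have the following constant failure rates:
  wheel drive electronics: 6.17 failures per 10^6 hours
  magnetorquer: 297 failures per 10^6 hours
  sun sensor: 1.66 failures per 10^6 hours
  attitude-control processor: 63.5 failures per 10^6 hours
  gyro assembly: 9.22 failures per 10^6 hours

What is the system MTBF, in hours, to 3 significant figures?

2650

Series of exponential components: λ_sys = Σ λ_i
λ_sys = 0.00000617 + 0.000297 + 0.00000166 + 0.0000635 + 0.00000922 = 3.7755e-04 /h
MTBF = 1 / λ_sys = 2650 h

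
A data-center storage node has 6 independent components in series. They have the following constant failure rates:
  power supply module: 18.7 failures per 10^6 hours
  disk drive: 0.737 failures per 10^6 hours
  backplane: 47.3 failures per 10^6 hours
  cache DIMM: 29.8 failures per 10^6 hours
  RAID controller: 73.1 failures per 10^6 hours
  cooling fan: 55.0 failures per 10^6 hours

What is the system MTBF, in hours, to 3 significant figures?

4450

Series of exponential components: λ_sys = Σ λ_i
λ_sys = 0.0000187 + 0.000000737 + 0.0000473 + 0.0000298 + 0.0000731 + 0.0000550 = 2.2464e-04 /h
MTBF = 1 / λ_sys = 4450 h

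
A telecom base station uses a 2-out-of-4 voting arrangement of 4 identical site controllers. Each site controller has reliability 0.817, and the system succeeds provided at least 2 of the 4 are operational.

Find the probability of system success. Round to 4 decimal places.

R = Σ_{i=2}^{4} C(4,i) p^i (1−p)^{4−i} with p = 0.817
C(4,2)·0.817^2·0.183^2 = 0.134121
C(4,3)·0.817^3·0.183^1 = 0.399188
C(4,4)·0.817^4·0.183^0 = 0.445542
Sum = 0.9789

0.9789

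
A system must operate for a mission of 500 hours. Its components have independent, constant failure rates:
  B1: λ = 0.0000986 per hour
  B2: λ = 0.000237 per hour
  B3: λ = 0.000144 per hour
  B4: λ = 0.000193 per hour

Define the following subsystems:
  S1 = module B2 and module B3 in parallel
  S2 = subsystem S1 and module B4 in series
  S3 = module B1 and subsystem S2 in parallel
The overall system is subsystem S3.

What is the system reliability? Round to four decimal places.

R(B1) = exp(−0.0000986 × 500) = 0.951896
R(B2) = exp(−0.000237 × 500) = 0.888252
R(B3) = exp(−0.000144 × 500) = 0.930531
R(B4) = exp(−0.000193 × 500) = 0.908010
Parallel (B2 and B3): 1 − (1 − 0.888252)(1 − 0.930531) = 0.992237
Series ([0.992237] and B4): 0.992237 × 0.908010 = 0.900961
Parallel (B1 and [0.900961]): 1 − (1 − 0.951896)(1 − 0.900961) = 0.9952

0.9952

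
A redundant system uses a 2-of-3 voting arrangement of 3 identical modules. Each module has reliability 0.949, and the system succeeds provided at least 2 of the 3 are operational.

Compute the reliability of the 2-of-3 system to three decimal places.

0.992

R = Σ_{i=2}^{3} C(3,i) p^i (1−p)^{3−i} with p = 0.949
C(3,2)·0.949^2·0.051^1 = 0.13779
C(3,3)·0.949^3·0.051^0 = 0.85467
Sum = 0.992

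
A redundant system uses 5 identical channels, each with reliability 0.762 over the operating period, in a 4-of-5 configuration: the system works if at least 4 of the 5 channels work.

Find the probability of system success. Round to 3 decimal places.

0.658

R = Σ_{i=4}^{5} C(5,i) p^i (1−p)^{5−i} with p = 0.762
C(5,4)·0.762^4·0.238^1 = 0.40121
C(5,5)·0.762^5·0.238^0 = 0.25691
Sum = 0.658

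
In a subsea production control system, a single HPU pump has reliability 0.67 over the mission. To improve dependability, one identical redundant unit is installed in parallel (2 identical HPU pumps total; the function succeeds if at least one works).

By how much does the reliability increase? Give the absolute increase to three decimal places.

0.221

R_before = 0.67
R_after = 1 − (1 − 0.67)^2 = 0.891
ΔR = 0.891 − 0.67 = 0.221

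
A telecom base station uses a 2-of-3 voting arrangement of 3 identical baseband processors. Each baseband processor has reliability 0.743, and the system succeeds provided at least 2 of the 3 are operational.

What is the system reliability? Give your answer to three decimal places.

R = Σ_{i=2}^{3} C(3,i) p^i (1−p)^{3−i} with p = 0.743
C(3,2)·0.743^2·0.257^1 = 0.42563
C(3,3)·0.743^3·0.257^0 = 0.41017
Sum = 0.836

0.836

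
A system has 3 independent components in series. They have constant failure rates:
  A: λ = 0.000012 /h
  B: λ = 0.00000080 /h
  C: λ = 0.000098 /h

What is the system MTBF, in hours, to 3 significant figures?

Series of exponential components: λ_sys = Σ λ_i
λ_sys = 0.000012 + 0.00000080 + 0.000098 = 1.1080e-04 /h
MTBF = 1 / λ_sys = 9030 h

9030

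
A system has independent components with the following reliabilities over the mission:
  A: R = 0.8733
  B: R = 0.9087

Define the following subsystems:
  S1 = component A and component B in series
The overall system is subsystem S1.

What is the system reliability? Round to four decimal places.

Series (A and B): 0.873300 × 0.908700 = 0.7936

0.7936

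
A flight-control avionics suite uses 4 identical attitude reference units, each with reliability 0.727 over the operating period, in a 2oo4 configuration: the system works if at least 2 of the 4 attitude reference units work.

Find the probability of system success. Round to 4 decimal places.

0.9353

R = Σ_{i=2}^{4} C(4,i) p^i (1−p)^{4−i} with p = 0.727
C(4,2)·0.727^2·0.273^2 = 0.236344
C(4,3)·0.727^3·0.273^1 = 0.419591
C(4,4)·0.727^4·0.273^0 = 0.279343
Sum = 0.9353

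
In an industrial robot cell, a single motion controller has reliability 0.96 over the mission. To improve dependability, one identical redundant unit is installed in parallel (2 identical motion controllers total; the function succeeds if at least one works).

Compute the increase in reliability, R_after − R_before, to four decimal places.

R_before = 0.96
R_after = 1 − (1 − 0.96)^2 = 0.9984
ΔR = 0.9984 − 0.96 = 0.0384

0.0384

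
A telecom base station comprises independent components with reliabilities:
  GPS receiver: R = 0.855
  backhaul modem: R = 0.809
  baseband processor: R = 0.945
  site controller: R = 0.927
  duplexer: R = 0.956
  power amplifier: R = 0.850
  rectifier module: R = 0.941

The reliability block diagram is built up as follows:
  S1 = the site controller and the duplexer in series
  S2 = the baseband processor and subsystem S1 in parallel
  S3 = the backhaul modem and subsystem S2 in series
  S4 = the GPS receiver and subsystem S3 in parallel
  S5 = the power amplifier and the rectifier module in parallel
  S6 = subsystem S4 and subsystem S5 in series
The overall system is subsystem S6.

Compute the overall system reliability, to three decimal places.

Series (site controller and duplexer): 0.92700 × 0.95600 = 0.88621
Parallel (baseband processor and [0.88621]): 1 − (1 − 0.94500)(1 − 0.88621) = 0.99374
Series (backhaul modem and [0.99374]): 0.80900 × 0.99374 = 0.80394
Parallel (GPS receiver and [0.80394]): 1 − (1 − 0.85500)(1 − 0.80394) = 0.97157
Parallel (power amplifier and rectifier module): 1 − (1 − 0.85000)(1 − 0.94100) = 0.99115
Series ([0.97157] and [0.99115]): 0.97157 × 0.99115 = 0.963

0.963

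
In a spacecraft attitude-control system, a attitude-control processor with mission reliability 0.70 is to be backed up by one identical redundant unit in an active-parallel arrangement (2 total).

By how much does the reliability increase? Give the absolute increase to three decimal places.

0.210

R_before = 0.70
R_after = 1 − (1 − 0.70)^2 = 0.910
ΔR = 0.910 − 0.70 = 0.210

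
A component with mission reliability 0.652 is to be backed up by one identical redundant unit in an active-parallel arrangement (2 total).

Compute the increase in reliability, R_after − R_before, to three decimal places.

0.227

R_before = 0.652
R_after = 1 − (1 − 0.652)^2 = 0.879
ΔR = 0.879 − 0.652 = 0.227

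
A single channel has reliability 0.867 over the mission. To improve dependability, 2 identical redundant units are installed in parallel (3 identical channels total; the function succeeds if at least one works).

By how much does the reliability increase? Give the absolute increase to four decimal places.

0.1306

R_before = 0.867
R_after = 1 − (1 − 0.867)^3 = 0.9976
ΔR = 0.9976 − 0.867 = 0.1306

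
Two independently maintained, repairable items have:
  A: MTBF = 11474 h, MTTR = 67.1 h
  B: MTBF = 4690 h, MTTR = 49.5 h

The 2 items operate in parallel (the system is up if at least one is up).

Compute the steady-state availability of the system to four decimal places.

0.9999

A(A) = MTBF/(MTBF+MTTR) = 11474/(11474+67.1) = 0.994186
A(B) = MTBF/(MTBF+MTTR) = 4690/(4690+49.5) = 0.989556
Parallel availability: 1 − (1 − 0.994186)(1 − 0.989556) = 0.9999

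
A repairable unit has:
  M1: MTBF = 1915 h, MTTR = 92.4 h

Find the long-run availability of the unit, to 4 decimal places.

0.9540

A(M1) = MTBF/(MTBF+MTTR) = 1915/(1915+92.4) = 0.9540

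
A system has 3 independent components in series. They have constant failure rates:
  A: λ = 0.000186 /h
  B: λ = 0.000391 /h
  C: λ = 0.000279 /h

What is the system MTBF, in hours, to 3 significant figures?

1170

Series of exponential components: λ_sys = Σ λ_i
λ_sys = 0.000186 + 0.000391 + 0.000279 = 8.5600e-04 /h
MTBF = 1 / λ_sys = 1170 h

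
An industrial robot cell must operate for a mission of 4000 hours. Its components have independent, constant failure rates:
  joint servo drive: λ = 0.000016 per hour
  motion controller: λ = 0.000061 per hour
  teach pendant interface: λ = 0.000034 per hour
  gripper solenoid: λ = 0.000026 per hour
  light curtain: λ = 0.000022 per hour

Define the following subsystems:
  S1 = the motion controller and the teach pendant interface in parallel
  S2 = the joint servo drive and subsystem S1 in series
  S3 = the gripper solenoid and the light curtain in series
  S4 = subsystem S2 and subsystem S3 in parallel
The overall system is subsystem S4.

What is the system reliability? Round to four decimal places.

R(joint servo drive) = exp(−0.000016 × 4000) = 0.938005
R(motion controller) = exp(−0.000061 × 4000) = 0.783488
R(teach pendant interface) = exp(−0.000034 × 4000) = 0.872843
R(gripper solenoid) = exp(−0.000026 × 4000) = 0.901225
R(light curtain) = exp(−0.000022 × 4000) = 0.915761
Parallel (motion controller and teach pendant interface): 1 − (1 − 0.783488)(1 − 0.872843) = 0.972469
Series (joint servo drive and [0.972469]): 0.938005 × 0.972469 = 0.912181
Series (gripper solenoid and light curtain): 0.901225 × 0.915761 = 0.825307
Parallel ([0.912181] and [0.825307]): 1 − (1 − 0.912181)(1 − 0.825307) = 0.9847

0.9847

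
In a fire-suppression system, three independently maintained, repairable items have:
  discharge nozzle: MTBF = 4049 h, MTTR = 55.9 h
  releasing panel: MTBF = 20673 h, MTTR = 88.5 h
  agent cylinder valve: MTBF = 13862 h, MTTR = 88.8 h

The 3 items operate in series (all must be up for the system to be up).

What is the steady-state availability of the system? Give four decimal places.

A(discharge nozzle) = MTBF/(MTBF+MTTR) = 4049/(4049+55.9) = 0.986382
A(releasing panel) = MTBF/(MTBF+MTTR) = 20673/(20673+88.5) = 0.995737
A(agent cylinder valve) = MTBF/(MTBF+MTTR) = 13862/(13862+88.8) = 0.993635
Series availability: 0.986382 × 0.995737 × 0.993635 = 0.9759

0.9759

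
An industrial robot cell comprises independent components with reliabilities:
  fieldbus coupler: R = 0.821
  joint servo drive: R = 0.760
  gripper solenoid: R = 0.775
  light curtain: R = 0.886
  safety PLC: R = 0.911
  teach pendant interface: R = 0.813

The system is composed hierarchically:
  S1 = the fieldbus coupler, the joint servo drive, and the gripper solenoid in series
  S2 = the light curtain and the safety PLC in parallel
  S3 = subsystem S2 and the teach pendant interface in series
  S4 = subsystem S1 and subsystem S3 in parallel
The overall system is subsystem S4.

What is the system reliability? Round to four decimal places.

0.8992

Series (fieldbus coupler, joint servo drive, and gripper solenoid): 0.821000 × 0.760000 × 0.775000 = 0.483569
Parallel (light curtain and safety PLC): 1 − (1 − 0.886000)(1 − 0.911000) = 0.989854
Series ([0.989854] and teach pendant interface): 0.989854 × 0.813000 = 0.804751
Parallel ([0.483569] and [0.804751]): 1 − (1 − 0.483569)(1 − 0.804751) = 0.8992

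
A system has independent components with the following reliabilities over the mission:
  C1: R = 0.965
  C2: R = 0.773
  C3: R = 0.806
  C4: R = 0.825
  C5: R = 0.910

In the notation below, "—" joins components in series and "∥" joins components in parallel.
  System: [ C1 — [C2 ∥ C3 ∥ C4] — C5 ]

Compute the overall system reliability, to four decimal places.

Parallel (C2, C3, and C4): 1 − (1 − 0.773000)(1 − 0.806000)(1 − 0.825000) = 0.992293
Series (C1, [0.992293], and C5): 0.965000 × 0.992293 × 0.910000 = 0.8714

0.8714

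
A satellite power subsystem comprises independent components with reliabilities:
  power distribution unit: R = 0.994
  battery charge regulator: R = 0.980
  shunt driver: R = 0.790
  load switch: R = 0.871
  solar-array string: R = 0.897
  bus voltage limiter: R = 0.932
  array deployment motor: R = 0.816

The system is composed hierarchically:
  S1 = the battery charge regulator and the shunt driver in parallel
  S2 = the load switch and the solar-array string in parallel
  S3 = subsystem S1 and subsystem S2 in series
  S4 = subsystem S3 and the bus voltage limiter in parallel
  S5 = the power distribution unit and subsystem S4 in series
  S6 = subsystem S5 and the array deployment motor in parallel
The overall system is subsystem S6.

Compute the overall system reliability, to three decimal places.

Parallel (battery charge regulator and shunt driver): 1 − (1 − 0.98000)(1 − 0.79000) = 0.99580
Parallel (load switch and solar-array string): 1 − (1 − 0.87100)(1 − 0.89700) = 0.98671
Series ([0.99580] and [0.98671]): 0.99580 × 0.98671 = 0.98257
Parallel ([0.98257] and bus voltage limiter): 1 − (1 − 0.98257)(1 − 0.93200) = 0.99881
Series (power distribution unit and [0.99881]): 0.99400 × 0.99881 = 0.99282
Parallel ([0.99282] and array deployment motor): 1 − (1 − 0.99282)(1 − 0.81600) = 0.999

0.999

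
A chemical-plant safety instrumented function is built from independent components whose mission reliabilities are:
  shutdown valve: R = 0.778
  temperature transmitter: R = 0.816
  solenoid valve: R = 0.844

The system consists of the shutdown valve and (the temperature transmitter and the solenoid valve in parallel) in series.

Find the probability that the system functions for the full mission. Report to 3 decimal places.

Parallel (temperature transmitter and solenoid valve): 1 − (1 − 0.81600)(1 − 0.84400) = 0.97130
Series (shutdown valve and [0.97130]): 0.77800 × 0.97130 = 0.756

0.756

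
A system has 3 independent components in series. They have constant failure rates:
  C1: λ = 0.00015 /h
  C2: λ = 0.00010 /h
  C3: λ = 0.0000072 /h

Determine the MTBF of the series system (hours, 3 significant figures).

3890

Series of exponential components: λ_sys = Σ λ_i
λ_sys = 0.00015 + 0.00010 + 0.0000072 = 2.5720e-04 /h
MTBF = 1 / λ_sys = 3890 h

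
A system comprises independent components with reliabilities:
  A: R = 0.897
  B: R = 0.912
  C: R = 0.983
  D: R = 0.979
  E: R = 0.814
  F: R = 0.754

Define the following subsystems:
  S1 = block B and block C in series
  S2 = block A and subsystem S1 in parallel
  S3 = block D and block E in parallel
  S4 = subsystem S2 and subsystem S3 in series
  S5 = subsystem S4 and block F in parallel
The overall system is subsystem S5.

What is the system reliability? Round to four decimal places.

0.9964

Series (B and C): 0.912000 × 0.983000 = 0.896496
Parallel (A and [0.896496]): 1 − (1 − 0.897000)(1 − 0.896496) = 0.989339
Parallel (D and E): 1 − (1 − 0.979000)(1 − 0.814000) = 0.996094
Series ([0.989339] and [0.996094]): 0.989339 × 0.996094 = 0.985475
Parallel ([0.985475] and F): 1 − (1 − 0.985475)(1 − 0.754000) = 0.9964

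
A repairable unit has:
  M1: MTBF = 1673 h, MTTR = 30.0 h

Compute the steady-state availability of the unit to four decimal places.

A(M1) = MTBF/(MTBF+MTTR) = 1673/(1673+30.0) = 0.9824

0.9824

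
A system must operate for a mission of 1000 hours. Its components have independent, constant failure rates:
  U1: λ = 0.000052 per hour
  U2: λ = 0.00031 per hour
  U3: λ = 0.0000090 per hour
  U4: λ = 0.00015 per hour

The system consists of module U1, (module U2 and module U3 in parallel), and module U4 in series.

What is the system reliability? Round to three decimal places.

0.815

R(U1) = exp(−0.000052 × 1000) = 0.94933
R(U2) = exp(−0.00031 × 1000) = 0.73345
R(U3) = exp(−0.0000090 × 1000) = 0.99104
R(U4) = exp(−0.00015 × 1000) = 0.86071
Parallel (U2 and U3): 1 − (1 − 0.73345)(1 − 0.99104) = 0.99761
Series (U1, [0.99761], and U4): 0.94933 × 0.99761 × 0.86071 = 0.815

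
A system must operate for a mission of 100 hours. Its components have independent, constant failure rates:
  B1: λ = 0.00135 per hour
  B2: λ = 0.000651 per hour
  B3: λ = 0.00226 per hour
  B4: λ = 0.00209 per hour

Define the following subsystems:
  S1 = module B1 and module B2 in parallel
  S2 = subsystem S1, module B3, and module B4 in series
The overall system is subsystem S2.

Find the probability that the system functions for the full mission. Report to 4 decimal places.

R(B1) = exp(−0.00135 × 100) = 0.873716
R(B2) = exp(−0.000651 × 100) = 0.936974
R(B3) = exp(−0.00226 × 100) = 0.797718
R(B4) = exp(−0.00209 × 100) = 0.811395
Parallel (B1 and B2): 1 − (1 − 0.873716)(1 − 0.936974) = 0.992041
Series ([0.992041], B3, and B4): 0.992041 × 0.797718 × 0.811395 = 0.6421

0.6421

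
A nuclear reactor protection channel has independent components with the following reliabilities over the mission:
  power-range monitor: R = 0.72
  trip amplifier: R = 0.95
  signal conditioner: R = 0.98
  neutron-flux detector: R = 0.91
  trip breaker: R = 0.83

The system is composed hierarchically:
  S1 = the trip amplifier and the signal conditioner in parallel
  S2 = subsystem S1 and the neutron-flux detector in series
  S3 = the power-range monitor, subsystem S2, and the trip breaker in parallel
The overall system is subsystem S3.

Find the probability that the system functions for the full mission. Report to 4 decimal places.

Parallel (trip amplifier and signal conditioner): 1 − (1 − 0.950000)(1 − 0.980000) = 0.999000
Series ([0.999000] and neutron-flux detector): 0.999000 × 0.910000 = 0.909090
Parallel (power-range monitor, [0.909090], and trip breaker): 1 − (1 − 0.720000)(1 − 0.909090)(1 − 0.830000) = 0.9957

0.9957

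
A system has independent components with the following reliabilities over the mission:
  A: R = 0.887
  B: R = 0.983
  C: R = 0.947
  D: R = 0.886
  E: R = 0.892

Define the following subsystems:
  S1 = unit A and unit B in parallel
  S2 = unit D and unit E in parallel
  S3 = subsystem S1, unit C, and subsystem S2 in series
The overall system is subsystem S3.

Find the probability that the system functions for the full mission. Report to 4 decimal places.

Parallel (A and B): 1 − (1 − 0.887000)(1 − 0.983000) = 0.998079
Parallel (D and E): 1 − (1 − 0.886000)(1 − 0.892000) = 0.987688
Series ([0.998079], C, and [0.987688]): 0.998079 × 0.947000 × 0.987688 = 0.9335

0.9335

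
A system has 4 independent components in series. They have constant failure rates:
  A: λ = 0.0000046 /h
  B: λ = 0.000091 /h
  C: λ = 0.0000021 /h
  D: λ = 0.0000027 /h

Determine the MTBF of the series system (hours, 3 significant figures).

Series of exponential components: λ_sys = Σ λ_i
λ_sys = 0.0000046 + 0.000091 + 0.0000021 + 0.0000027 = 1.0040e-04 /h
MTBF = 1 / λ_sys = 9960 h

9960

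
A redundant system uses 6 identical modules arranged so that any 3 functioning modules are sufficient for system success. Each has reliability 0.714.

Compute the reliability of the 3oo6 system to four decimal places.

R = Σ_{i=3}^{6} C(6,i) p^i (1−p)^{6−i} with p = 0.714
C(6,3)·0.714^3·0.286^3 = 0.170303
C(6,4)·0.714^4·0.286^2 = 0.318872
C(6,5)·0.714^5·0.286^1 = 0.318426
C(6,6)·0.714^6·0.286^0 = 0.132492
Sum = 0.9401

0.9401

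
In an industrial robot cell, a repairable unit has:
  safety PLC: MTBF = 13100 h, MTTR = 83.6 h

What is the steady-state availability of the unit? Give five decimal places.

0.99366

A(safety PLC) = MTBF/(MTBF+MTTR) = 13100/(13100+83.6) = 0.99366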